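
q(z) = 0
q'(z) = 0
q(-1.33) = 0.00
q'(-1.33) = 0.00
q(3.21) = 0.00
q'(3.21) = 0.00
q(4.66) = 0.00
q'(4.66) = 0.00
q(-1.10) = 0.00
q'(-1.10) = 0.00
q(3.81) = 0.00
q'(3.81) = 0.00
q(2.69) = 0.00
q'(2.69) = 0.00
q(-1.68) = 0.00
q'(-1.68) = 0.00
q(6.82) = 0.00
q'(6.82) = 0.00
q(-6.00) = 0.00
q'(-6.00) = 0.00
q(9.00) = 0.00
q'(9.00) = 0.00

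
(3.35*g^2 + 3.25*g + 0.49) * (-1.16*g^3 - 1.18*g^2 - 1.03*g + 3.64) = -3.886*g^5 - 7.723*g^4 - 7.8539*g^3 + 8.2683*g^2 + 11.3253*g + 1.7836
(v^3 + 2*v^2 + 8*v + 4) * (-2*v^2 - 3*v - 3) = -2*v^5 - 7*v^4 - 25*v^3 - 38*v^2 - 36*v - 12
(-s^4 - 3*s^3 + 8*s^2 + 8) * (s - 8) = -s^5 + 5*s^4 + 32*s^3 - 64*s^2 + 8*s - 64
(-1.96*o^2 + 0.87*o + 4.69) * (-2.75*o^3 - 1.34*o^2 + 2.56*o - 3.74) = 5.39*o^5 + 0.2339*o^4 - 19.0809*o^3 + 3.273*o^2 + 8.7526*o - 17.5406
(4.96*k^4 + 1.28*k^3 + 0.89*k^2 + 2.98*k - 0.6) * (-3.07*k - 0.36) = -15.2272*k^5 - 5.7152*k^4 - 3.1931*k^3 - 9.469*k^2 + 0.7692*k + 0.216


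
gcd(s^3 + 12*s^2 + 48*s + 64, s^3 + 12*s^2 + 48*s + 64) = s^3 + 12*s^2 + 48*s + 64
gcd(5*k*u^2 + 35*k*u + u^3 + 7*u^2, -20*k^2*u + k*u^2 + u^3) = 5*k*u + u^2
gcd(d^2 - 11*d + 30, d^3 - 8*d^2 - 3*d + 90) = d^2 - 11*d + 30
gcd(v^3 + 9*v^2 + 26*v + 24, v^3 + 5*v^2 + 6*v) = v^2 + 5*v + 6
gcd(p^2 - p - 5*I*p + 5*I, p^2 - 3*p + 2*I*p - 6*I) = 1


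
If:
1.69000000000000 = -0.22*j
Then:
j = -7.68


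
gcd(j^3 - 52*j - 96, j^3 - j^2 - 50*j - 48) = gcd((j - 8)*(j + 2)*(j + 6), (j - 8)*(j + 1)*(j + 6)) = j^2 - 2*j - 48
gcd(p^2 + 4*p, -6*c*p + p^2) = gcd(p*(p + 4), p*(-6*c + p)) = p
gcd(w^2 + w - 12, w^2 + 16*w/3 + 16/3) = w + 4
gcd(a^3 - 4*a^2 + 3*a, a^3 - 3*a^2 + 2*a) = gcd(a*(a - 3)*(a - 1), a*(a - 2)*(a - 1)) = a^2 - a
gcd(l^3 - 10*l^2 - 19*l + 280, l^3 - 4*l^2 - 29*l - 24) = l - 8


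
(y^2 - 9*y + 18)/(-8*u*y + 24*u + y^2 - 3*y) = (y - 6)/(-8*u + y)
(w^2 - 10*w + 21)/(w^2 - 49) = (w - 3)/(w + 7)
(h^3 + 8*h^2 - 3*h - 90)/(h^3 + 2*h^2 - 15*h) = (h + 6)/h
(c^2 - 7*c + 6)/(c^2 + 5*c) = (c^2 - 7*c + 6)/(c*(c + 5))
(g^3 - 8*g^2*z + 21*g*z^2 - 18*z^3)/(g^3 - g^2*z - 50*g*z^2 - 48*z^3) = (-g^3 + 8*g^2*z - 21*g*z^2 + 18*z^3)/(-g^3 + g^2*z + 50*g*z^2 + 48*z^3)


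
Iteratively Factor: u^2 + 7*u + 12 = (u + 3)*(u + 4)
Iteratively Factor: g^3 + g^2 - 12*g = (g)*(g^2 + g - 12) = g*(g + 4)*(g - 3)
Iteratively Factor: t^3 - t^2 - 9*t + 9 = (t - 3)*(t^2 + 2*t - 3) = (t - 3)*(t - 1)*(t + 3)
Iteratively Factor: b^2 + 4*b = (b + 4)*(b)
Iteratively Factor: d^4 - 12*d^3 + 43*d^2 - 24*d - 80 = (d + 1)*(d^3 - 13*d^2 + 56*d - 80) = (d - 5)*(d + 1)*(d^2 - 8*d + 16) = (d - 5)*(d - 4)*(d + 1)*(d - 4)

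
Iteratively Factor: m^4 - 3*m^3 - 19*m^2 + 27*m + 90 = (m - 3)*(m^3 - 19*m - 30) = (m - 3)*(m + 2)*(m^2 - 2*m - 15) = (m - 3)*(m + 2)*(m + 3)*(m - 5)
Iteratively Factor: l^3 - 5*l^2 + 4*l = (l)*(l^2 - 5*l + 4) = l*(l - 4)*(l - 1)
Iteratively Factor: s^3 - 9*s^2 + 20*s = (s - 4)*(s^2 - 5*s) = s*(s - 4)*(s - 5)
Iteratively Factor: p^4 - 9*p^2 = (p)*(p^3 - 9*p) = p*(p + 3)*(p^2 - 3*p) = p^2*(p + 3)*(p - 3)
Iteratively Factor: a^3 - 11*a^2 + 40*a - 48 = (a - 4)*(a^2 - 7*a + 12) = (a - 4)^2*(a - 3)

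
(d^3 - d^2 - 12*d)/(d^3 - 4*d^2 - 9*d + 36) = d/(d - 3)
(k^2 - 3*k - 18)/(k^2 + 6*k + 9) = (k - 6)/(k + 3)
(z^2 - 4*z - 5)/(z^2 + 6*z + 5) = (z - 5)/(z + 5)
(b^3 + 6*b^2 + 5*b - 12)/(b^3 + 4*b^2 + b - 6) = (b + 4)/(b + 2)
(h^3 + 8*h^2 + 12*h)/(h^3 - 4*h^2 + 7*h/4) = 4*(h^2 + 8*h + 12)/(4*h^2 - 16*h + 7)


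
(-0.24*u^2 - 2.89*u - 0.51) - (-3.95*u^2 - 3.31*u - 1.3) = 3.71*u^2 + 0.42*u + 0.79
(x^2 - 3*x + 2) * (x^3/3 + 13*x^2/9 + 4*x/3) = x^5/3 + 4*x^4/9 - 7*x^3/3 - 10*x^2/9 + 8*x/3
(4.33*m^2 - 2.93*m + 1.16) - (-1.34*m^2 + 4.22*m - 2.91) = 5.67*m^2 - 7.15*m + 4.07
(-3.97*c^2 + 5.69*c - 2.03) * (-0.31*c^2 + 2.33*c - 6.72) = 1.2307*c^4 - 11.014*c^3 + 40.5654*c^2 - 42.9667*c + 13.6416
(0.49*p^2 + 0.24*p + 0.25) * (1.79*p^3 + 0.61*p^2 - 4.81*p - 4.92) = 0.8771*p^5 + 0.7285*p^4 - 1.763*p^3 - 3.4127*p^2 - 2.3833*p - 1.23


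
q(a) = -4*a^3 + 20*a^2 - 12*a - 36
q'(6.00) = -204.00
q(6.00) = -252.00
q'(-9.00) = -1344.00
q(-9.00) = 4608.00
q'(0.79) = 12.11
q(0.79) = -34.97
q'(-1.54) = -102.06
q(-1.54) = 44.52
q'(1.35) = 20.13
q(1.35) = -25.59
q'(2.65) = 9.73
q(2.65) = -1.79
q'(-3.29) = -273.49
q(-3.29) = 362.41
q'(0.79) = 12.11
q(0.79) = -34.97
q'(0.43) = 2.98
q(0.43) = -37.78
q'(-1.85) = -127.07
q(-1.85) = 79.98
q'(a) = -12*a^2 + 40*a - 12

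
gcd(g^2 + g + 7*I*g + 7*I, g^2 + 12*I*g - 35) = g + 7*I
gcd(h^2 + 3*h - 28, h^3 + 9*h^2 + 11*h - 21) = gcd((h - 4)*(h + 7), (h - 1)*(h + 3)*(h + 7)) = h + 7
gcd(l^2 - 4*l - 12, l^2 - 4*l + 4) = 1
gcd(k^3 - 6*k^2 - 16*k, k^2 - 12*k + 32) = k - 8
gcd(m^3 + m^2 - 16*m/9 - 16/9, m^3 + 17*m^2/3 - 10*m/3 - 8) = m^2 - m/3 - 4/3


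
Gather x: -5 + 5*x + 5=5*x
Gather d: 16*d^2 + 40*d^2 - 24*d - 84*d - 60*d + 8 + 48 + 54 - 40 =56*d^2 - 168*d + 70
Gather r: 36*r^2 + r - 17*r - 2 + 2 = 36*r^2 - 16*r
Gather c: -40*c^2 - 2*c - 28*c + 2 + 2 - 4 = -40*c^2 - 30*c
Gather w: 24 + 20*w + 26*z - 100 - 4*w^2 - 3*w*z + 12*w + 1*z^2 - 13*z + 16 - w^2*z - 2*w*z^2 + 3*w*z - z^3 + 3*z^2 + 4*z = w^2*(-z - 4) + w*(32 - 2*z^2) - z^3 + 4*z^2 + 17*z - 60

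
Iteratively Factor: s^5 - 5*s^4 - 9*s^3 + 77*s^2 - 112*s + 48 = (s - 1)*(s^4 - 4*s^3 - 13*s^2 + 64*s - 48) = (s - 1)*(s + 4)*(s^3 - 8*s^2 + 19*s - 12) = (s - 3)*(s - 1)*(s + 4)*(s^2 - 5*s + 4) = (s - 4)*(s - 3)*(s - 1)*(s + 4)*(s - 1)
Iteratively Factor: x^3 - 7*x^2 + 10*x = (x - 2)*(x^2 - 5*x) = (x - 5)*(x - 2)*(x)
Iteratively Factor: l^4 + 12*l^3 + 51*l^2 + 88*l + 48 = (l + 4)*(l^3 + 8*l^2 + 19*l + 12) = (l + 1)*(l + 4)*(l^2 + 7*l + 12) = (l + 1)*(l + 4)^2*(l + 3)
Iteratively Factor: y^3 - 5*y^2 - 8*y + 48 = (y + 3)*(y^2 - 8*y + 16) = (y - 4)*(y + 3)*(y - 4)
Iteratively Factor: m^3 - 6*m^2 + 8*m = (m)*(m^2 - 6*m + 8) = m*(m - 2)*(m - 4)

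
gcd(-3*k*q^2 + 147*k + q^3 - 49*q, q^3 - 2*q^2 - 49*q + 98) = q^2 - 49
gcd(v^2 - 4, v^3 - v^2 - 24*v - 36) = v + 2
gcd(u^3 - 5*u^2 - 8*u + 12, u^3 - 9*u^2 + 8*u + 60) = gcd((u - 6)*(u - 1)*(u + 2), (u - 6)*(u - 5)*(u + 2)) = u^2 - 4*u - 12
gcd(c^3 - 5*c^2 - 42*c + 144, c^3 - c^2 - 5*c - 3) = c - 3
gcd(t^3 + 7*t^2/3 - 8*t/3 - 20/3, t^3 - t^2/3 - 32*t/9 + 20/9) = t^2 + t/3 - 10/3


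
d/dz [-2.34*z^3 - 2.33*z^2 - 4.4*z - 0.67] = -7.02*z^2 - 4.66*z - 4.4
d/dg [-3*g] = -3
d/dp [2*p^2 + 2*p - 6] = 4*p + 2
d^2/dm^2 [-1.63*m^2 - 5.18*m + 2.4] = -3.26000000000000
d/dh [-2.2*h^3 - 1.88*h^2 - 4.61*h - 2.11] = -6.6*h^2 - 3.76*h - 4.61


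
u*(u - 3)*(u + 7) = u^3 + 4*u^2 - 21*u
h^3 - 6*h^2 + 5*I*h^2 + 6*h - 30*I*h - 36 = (h - 6)*(h - I)*(h + 6*I)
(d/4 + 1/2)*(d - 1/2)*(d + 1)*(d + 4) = d^4/4 + 13*d^3/8 + 21*d^2/8 + d/4 - 1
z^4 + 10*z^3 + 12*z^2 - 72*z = z*(z - 2)*(z + 6)^2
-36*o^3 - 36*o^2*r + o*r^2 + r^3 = (-6*o + r)*(o + r)*(6*o + r)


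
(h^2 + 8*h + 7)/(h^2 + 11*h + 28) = (h + 1)/(h + 4)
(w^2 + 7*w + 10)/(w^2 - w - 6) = (w + 5)/(w - 3)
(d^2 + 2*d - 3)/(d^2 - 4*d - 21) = (d - 1)/(d - 7)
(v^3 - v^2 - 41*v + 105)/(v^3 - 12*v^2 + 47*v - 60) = (v + 7)/(v - 4)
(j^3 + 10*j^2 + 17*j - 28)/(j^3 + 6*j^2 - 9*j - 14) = (j^2 + 3*j - 4)/(j^2 - j - 2)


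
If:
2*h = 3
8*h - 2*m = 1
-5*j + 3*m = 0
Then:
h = 3/2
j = 33/10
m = 11/2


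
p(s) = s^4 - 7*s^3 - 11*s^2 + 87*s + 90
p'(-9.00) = -4332.00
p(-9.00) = 10080.00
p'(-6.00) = -1401.00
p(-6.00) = 1980.00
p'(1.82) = 1.51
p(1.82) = 180.68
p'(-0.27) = 91.33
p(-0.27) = 65.85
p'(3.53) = -76.39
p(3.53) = 107.41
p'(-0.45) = 92.28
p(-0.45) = 49.30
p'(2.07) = -13.04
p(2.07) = 179.23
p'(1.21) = 36.72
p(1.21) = 168.91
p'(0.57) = 68.38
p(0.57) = 134.83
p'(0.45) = 73.21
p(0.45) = 126.33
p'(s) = 4*s^3 - 21*s^2 - 22*s + 87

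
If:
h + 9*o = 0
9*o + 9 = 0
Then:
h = 9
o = -1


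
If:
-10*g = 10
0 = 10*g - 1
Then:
No Solution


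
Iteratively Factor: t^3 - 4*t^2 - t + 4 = (t - 1)*(t^2 - 3*t - 4) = (t - 1)*(t + 1)*(t - 4)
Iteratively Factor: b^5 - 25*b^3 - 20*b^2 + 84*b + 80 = (b + 2)*(b^4 - 2*b^3 - 21*b^2 + 22*b + 40) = (b + 1)*(b + 2)*(b^3 - 3*b^2 - 18*b + 40) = (b - 5)*(b + 1)*(b + 2)*(b^2 + 2*b - 8) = (b - 5)*(b + 1)*(b + 2)*(b + 4)*(b - 2)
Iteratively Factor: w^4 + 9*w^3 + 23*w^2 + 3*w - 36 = (w + 4)*(w^3 + 5*w^2 + 3*w - 9) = (w + 3)*(w + 4)*(w^2 + 2*w - 3) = (w - 1)*(w + 3)*(w + 4)*(w + 3)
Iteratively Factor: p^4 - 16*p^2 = (p - 4)*(p^3 + 4*p^2) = p*(p - 4)*(p^2 + 4*p) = p^2*(p - 4)*(p + 4)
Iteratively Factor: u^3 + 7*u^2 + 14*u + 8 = (u + 1)*(u^2 + 6*u + 8) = (u + 1)*(u + 2)*(u + 4)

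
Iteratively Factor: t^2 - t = (t)*(t - 1)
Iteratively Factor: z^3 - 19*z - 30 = (z - 5)*(z^2 + 5*z + 6) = (z - 5)*(z + 3)*(z + 2)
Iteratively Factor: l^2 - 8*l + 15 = (l - 5)*(l - 3)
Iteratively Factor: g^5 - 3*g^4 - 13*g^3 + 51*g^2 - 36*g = (g)*(g^4 - 3*g^3 - 13*g^2 + 51*g - 36) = g*(g - 3)*(g^3 - 13*g + 12) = g*(g - 3)*(g - 1)*(g^2 + g - 12) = g*(g - 3)^2*(g - 1)*(g + 4)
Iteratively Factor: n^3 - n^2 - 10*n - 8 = (n + 2)*(n^2 - 3*n - 4) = (n + 1)*(n + 2)*(n - 4)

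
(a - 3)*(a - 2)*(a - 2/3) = a^3 - 17*a^2/3 + 28*a/3 - 4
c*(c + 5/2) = c^2 + 5*c/2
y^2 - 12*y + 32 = (y - 8)*(y - 4)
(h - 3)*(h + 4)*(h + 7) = h^3 + 8*h^2 - 5*h - 84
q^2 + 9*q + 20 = (q + 4)*(q + 5)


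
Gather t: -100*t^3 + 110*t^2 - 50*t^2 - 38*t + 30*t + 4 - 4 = -100*t^3 + 60*t^2 - 8*t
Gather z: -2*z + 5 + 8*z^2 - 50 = 8*z^2 - 2*z - 45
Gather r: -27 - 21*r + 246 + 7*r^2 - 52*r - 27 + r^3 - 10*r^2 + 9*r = r^3 - 3*r^2 - 64*r + 192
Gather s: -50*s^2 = -50*s^2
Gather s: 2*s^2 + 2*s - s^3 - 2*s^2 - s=-s^3 + s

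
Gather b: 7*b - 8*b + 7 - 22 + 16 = 1 - b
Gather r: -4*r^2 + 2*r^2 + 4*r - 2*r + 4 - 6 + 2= -2*r^2 + 2*r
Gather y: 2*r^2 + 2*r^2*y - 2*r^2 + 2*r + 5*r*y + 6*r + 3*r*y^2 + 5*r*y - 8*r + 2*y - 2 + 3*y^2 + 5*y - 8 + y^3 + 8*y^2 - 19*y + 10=y^3 + y^2*(3*r + 11) + y*(2*r^2 + 10*r - 12)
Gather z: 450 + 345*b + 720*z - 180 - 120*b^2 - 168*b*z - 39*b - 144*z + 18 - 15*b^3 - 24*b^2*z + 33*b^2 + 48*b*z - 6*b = -15*b^3 - 87*b^2 + 300*b + z*(-24*b^2 - 120*b + 576) + 288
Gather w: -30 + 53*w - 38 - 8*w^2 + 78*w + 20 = -8*w^2 + 131*w - 48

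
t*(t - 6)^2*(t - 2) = t^4 - 14*t^3 + 60*t^2 - 72*t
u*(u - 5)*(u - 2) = u^3 - 7*u^2 + 10*u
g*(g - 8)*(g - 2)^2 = g^4 - 12*g^3 + 36*g^2 - 32*g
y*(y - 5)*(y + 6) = y^3 + y^2 - 30*y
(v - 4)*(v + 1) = v^2 - 3*v - 4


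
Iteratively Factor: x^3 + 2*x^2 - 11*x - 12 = (x + 1)*(x^2 + x - 12) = (x + 1)*(x + 4)*(x - 3)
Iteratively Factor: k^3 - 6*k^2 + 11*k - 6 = (k - 1)*(k^2 - 5*k + 6) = (k - 2)*(k - 1)*(k - 3)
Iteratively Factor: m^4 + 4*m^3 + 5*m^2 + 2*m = (m)*(m^3 + 4*m^2 + 5*m + 2) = m*(m + 2)*(m^2 + 2*m + 1) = m*(m + 1)*(m + 2)*(m + 1)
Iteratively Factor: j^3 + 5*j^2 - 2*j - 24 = (j + 3)*(j^2 + 2*j - 8) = (j + 3)*(j + 4)*(j - 2)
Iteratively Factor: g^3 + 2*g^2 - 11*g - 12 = (g + 4)*(g^2 - 2*g - 3) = (g - 3)*(g + 4)*(g + 1)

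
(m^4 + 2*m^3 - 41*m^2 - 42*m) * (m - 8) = m^5 - 6*m^4 - 57*m^3 + 286*m^2 + 336*m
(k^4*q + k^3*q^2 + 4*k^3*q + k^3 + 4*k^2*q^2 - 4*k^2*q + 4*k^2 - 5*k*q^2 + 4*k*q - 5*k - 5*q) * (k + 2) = k^5*q + k^4*q^2 + 6*k^4*q + k^4 + 6*k^3*q^2 + 4*k^3*q + 6*k^3 + 3*k^2*q^2 - 4*k^2*q + 3*k^2 - 10*k*q^2 + 3*k*q - 10*k - 10*q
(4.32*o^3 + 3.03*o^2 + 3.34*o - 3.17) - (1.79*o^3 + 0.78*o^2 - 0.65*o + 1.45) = 2.53*o^3 + 2.25*o^2 + 3.99*o - 4.62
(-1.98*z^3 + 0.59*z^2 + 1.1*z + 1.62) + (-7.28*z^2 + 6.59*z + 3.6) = -1.98*z^3 - 6.69*z^2 + 7.69*z + 5.22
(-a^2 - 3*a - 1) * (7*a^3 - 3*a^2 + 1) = -7*a^5 - 18*a^4 + 2*a^3 + 2*a^2 - 3*a - 1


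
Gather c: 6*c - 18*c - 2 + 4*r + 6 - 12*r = -12*c - 8*r + 4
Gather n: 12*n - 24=12*n - 24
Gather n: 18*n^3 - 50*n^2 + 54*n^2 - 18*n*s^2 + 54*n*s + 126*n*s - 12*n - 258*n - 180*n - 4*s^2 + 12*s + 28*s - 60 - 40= 18*n^3 + 4*n^2 + n*(-18*s^2 + 180*s - 450) - 4*s^2 + 40*s - 100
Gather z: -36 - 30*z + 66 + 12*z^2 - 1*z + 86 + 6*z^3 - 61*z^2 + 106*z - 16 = 6*z^3 - 49*z^2 + 75*z + 100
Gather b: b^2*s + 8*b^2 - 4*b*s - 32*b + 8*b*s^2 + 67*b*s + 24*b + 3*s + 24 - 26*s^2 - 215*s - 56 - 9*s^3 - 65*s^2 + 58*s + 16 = b^2*(s + 8) + b*(8*s^2 + 63*s - 8) - 9*s^3 - 91*s^2 - 154*s - 16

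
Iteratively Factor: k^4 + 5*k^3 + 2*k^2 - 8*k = (k + 2)*(k^3 + 3*k^2 - 4*k) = (k - 1)*(k + 2)*(k^2 + 4*k) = k*(k - 1)*(k + 2)*(k + 4)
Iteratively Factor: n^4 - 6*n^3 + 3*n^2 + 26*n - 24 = (n - 4)*(n^3 - 2*n^2 - 5*n + 6) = (n - 4)*(n - 3)*(n^2 + n - 2) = (n - 4)*(n - 3)*(n + 2)*(n - 1)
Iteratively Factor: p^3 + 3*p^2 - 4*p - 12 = (p + 3)*(p^2 - 4) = (p - 2)*(p + 3)*(p + 2)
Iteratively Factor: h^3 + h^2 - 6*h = (h - 2)*(h^2 + 3*h) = h*(h - 2)*(h + 3)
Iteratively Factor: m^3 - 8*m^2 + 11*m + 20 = (m + 1)*(m^2 - 9*m + 20) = (m - 5)*(m + 1)*(m - 4)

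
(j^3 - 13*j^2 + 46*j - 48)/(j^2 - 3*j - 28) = (-j^3 + 13*j^2 - 46*j + 48)/(-j^2 + 3*j + 28)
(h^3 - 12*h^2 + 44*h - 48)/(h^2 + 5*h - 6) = (h^3 - 12*h^2 + 44*h - 48)/(h^2 + 5*h - 6)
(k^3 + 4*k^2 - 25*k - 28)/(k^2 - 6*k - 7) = (k^2 + 3*k - 28)/(k - 7)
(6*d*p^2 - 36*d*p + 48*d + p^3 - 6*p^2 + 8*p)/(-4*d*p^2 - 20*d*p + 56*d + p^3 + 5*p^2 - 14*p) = (6*d*p - 24*d + p^2 - 4*p)/(-4*d*p - 28*d + p^2 + 7*p)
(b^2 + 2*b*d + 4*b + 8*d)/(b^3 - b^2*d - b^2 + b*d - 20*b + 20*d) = (b + 2*d)/(b^2 - b*d - 5*b + 5*d)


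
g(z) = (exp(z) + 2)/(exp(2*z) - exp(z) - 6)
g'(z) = (exp(z) + 2)*(-2*exp(2*z) + exp(z))/(exp(2*z) - exp(z) - 6)^2 + exp(z)/(exp(2*z) - exp(z) - 6)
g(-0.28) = -0.45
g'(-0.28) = -0.15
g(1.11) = 29.10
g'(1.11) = -2570.40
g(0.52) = -0.76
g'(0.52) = -0.97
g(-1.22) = -0.37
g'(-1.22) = -0.04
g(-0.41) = -0.43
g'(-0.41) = -0.12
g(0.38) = -0.65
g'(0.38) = -0.62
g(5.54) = 0.00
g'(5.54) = -0.00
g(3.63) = 0.03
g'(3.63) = -0.03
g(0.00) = -0.50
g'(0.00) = -0.25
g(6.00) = 0.00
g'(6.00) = 0.00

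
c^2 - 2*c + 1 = (c - 1)^2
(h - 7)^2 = h^2 - 14*h + 49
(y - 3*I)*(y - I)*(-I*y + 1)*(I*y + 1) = y^4 - 4*I*y^3 - 2*y^2 - 4*I*y - 3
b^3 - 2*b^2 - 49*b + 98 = (b - 7)*(b - 2)*(b + 7)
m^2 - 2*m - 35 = (m - 7)*(m + 5)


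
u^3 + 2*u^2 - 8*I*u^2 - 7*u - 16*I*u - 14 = (u + 2)*(u - 7*I)*(u - I)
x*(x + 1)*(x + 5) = x^3 + 6*x^2 + 5*x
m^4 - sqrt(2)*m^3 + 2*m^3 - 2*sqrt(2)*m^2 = m^2*(m + 2)*(m - sqrt(2))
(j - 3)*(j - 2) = j^2 - 5*j + 6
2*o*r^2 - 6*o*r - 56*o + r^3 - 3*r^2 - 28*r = (2*o + r)*(r - 7)*(r + 4)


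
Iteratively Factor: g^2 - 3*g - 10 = (g - 5)*(g + 2)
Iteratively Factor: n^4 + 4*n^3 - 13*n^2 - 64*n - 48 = (n - 4)*(n^3 + 8*n^2 + 19*n + 12) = (n - 4)*(n + 4)*(n^2 + 4*n + 3) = (n - 4)*(n + 3)*(n + 4)*(n + 1)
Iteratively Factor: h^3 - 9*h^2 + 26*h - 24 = (h - 4)*(h^2 - 5*h + 6) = (h - 4)*(h - 3)*(h - 2)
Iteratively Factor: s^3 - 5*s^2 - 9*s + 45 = (s - 3)*(s^2 - 2*s - 15) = (s - 5)*(s - 3)*(s + 3)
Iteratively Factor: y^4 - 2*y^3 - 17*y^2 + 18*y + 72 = (y + 3)*(y^3 - 5*y^2 - 2*y + 24) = (y - 3)*(y + 3)*(y^2 - 2*y - 8) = (y - 3)*(y + 2)*(y + 3)*(y - 4)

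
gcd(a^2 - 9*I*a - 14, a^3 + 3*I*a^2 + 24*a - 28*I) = a - 2*I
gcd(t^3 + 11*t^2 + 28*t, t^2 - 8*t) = t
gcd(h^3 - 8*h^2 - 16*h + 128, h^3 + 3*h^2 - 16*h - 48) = h^2 - 16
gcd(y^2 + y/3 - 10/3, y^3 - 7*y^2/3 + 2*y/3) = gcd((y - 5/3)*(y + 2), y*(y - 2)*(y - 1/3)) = 1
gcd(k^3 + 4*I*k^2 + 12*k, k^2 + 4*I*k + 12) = k^2 + 4*I*k + 12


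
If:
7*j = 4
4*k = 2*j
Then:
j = 4/7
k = 2/7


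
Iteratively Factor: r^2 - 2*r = (r - 2)*(r)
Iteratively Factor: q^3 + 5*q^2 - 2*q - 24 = (q + 3)*(q^2 + 2*q - 8) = (q + 3)*(q + 4)*(q - 2)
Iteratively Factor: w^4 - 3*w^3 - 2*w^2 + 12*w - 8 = (w - 2)*(w^3 - w^2 - 4*w + 4) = (w - 2)*(w + 2)*(w^2 - 3*w + 2) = (w - 2)^2*(w + 2)*(w - 1)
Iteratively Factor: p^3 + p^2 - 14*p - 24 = (p + 2)*(p^2 - p - 12) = (p + 2)*(p + 3)*(p - 4)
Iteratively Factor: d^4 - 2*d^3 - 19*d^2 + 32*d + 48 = (d - 4)*(d^3 + 2*d^2 - 11*d - 12) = (d - 4)*(d - 3)*(d^2 + 5*d + 4) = (d - 4)*(d - 3)*(d + 4)*(d + 1)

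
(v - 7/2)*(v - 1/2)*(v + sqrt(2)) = v^3 - 4*v^2 + sqrt(2)*v^2 - 4*sqrt(2)*v + 7*v/4 + 7*sqrt(2)/4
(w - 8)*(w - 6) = w^2 - 14*w + 48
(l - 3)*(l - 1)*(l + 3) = l^3 - l^2 - 9*l + 9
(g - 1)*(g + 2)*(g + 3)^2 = g^4 + 7*g^3 + 13*g^2 - 3*g - 18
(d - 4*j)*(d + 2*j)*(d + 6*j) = d^3 + 4*d^2*j - 20*d*j^2 - 48*j^3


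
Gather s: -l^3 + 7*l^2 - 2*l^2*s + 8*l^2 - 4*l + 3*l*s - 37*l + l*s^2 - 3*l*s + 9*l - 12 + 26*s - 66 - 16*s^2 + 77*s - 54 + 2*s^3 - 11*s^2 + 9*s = -l^3 + 15*l^2 - 32*l + 2*s^3 + s^2*(l - 27) + s*(112 - 2*l^2) - 132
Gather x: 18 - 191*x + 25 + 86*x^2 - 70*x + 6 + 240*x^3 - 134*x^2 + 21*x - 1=240*x^3 - 48*x^2 - 240*x + 48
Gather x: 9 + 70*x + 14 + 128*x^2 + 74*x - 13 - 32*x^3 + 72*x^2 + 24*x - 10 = -32*x^3 + 200*x^2 + 168*x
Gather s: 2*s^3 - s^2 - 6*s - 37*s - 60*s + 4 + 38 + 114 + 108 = 2*s^3 - s^2 - 103*s + 264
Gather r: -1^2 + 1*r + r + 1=2*r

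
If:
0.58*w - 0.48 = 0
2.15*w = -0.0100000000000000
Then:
No Solution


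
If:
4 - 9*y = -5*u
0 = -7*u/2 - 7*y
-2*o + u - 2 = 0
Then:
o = -23/19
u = -8/19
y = 4/19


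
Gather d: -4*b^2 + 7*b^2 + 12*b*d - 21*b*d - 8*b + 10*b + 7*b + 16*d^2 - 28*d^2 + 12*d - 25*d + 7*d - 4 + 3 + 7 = 3*b^2 + 9*b - 12*d^2 + d*(-9*b - 6) + 6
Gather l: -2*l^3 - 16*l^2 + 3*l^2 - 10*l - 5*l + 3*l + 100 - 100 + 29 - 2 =-2*l^3 - 13*l^2 - 12*l + 27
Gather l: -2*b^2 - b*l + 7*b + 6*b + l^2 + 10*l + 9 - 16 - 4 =-2*b^2 + 13*b + l^2 + l*(10 - b) - 11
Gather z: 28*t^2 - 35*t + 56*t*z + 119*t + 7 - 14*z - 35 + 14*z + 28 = 28*t^2 + 56*t*z + 84*t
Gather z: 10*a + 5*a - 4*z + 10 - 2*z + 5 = 15*a - 6*z + 15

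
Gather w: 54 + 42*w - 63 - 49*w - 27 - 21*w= -28*w - 36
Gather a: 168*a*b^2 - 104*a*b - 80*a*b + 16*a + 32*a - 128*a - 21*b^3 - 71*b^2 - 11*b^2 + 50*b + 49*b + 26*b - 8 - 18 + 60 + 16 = a*(168*b^2 - 184*b - 80) - 21*b^3 - 82*b^2 + 125*b + 50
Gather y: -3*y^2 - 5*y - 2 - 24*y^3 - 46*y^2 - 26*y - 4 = -24*y^3 - 49*y^2 - 31*y - 6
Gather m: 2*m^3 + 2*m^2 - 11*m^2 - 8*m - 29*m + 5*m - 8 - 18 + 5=2*m^3 - 9*m^2 - 32*m - 21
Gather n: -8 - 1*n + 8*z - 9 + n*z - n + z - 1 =n*(z - 2) + 9*z - 18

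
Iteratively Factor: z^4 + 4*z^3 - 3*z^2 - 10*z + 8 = (z - 1)*(z^3 + 5*z^2 + 2*z - 8) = (z - 1)^2*(z^2 + 6*z + 8) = (z - 1)^2*(z + 2)*(z + 4)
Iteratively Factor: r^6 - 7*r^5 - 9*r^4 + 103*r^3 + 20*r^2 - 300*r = (r + 3)*(r^5 - 10*r^4 + 21*r^3 + 40*r^2 - 100*r) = (r - 5)*(r + 3)*(r^4 - 5*r^3 - 4*r^2 + 20*r) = (r - 5)*(r - 2)*(r + 3)*(r^3 - 3*r^2 - 10*r) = r*(r - 5)*(r - 2)*(r + 3)*(r^2 - 3*r - 10) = r*(r - 5)^2*(r - 2)*(r + 3)*(r + 2)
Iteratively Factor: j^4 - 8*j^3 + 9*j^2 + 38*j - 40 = (j - 5)*(j^3 - 3*j^2 - 6*j + 8) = (j - 5)*(j - 1)*(j^2 - 2*j - 8) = (j - 5)*(j - 1)*(j + 2)*(j - 4)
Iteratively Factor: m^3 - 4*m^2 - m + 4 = (m + 1)*(m^2 - 5*m + 4) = (m - 1)*(m + 1)*(m - 4)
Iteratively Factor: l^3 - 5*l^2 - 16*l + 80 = (l - 4)*(l^2 - l - 20) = (l - 5)*(l - 4)*(l + 4)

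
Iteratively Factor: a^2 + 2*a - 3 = (a + 3)*(a - 1)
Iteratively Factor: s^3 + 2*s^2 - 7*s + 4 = (s - 1)*(s^2 + 3*s - 4) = (s - 1)^2*(s + 4)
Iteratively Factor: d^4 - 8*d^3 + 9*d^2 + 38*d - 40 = (d - 1)*(d^3 - 7*d^2 + 2*d + 40) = (d - 5)*(d - 1)*(d^2 - 2*d - 8) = (d - 5)*(d - 1)*(d + 2)*(d - 4)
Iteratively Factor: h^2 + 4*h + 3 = (h + 1)*(h + 3)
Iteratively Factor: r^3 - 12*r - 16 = (r + 2)*(r^2 - 2*r - 8) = (r - 4)*(r + 2)*(r + 2)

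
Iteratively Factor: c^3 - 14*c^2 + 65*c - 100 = (c - 5)*(c^2 - 9*c + 20) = (c - 5)^2*(c - 4)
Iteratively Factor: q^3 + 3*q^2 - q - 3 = (q + 1)*(q^2 + 2*q - 3) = (q + 1)*(q + 3)*(q - 1)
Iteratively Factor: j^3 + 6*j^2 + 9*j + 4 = (j + 4)*(j^2 + 2*j + 1) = (j + 1)*(j + 4)*(j + 1)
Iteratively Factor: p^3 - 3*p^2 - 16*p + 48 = (p - 4)*(p^2 + p - 12) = (p - 4)*(p + 4)*(p - 3)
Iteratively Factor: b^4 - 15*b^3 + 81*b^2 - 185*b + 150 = (b - 5)*(b^3 - 10*b^2 + 31*b - 30) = (b - 5)*(b - 2)*(b^2 - 8*b + 15) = (b - 5)*(b - 3)*(b - 2)*(b - 5)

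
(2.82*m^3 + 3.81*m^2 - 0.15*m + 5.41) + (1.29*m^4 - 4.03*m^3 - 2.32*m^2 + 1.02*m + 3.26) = 1.29*m^4 - 1.21*m^3 + 1.49*m^2 + 0.87*m + 8.67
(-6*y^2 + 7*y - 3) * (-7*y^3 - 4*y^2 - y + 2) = 42*y^5 - 25*y^4 - y^3 - 7*y^2 + 17*y - 6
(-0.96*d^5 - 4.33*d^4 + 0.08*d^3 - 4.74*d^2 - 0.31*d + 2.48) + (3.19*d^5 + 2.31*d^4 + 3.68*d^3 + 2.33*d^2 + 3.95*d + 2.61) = 2.23*d^5 - 2.02*d^4 + 3.76*d^3 - 2.41*d^2 + 3.64*d + 5.09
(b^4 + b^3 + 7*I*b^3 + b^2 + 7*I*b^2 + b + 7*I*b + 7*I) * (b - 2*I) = b^5 + b^4 + 5*I*b^4 + 15*b^3 + 5*I*b^3 + 15*b^2 + 5*I*b^2 + 14*b + 5*I*b + 14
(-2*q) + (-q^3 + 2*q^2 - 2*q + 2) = -q^3 + 2*q^2 - 4*q + 2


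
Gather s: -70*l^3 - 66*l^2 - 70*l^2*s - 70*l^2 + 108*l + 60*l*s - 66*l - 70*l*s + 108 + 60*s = -70*l^3 - 136*l^2 + 42*l + s*(-70*l^2 - 10*l + 60) + 108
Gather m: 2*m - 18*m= -16*m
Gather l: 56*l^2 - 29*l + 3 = 56*l^2 - 29*l + 3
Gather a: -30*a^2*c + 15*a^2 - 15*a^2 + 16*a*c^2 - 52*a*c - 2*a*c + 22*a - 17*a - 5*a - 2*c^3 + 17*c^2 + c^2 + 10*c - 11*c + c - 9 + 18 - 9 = -30*a^2*c + a*(16*c^2 - 54*c) - 2*c^3 + 18*c^2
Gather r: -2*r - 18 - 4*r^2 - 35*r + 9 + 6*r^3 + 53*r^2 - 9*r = 6*r^3 + 49*r^2 - 46*r - 9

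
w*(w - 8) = w^2 - 8*w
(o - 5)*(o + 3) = o^2 - 2*o - 15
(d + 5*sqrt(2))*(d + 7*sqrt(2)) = d^2 + 12*sqrt(2)*d + 70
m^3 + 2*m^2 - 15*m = m*(m - 3)*(m + 5)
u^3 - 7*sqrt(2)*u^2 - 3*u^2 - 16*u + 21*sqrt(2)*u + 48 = (u - 3)*(u - 8*sqrt(2))*(u + sqrt(2))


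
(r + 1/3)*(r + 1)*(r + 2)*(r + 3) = r^4 + 19*r^3/3 + 13*r^2 + 29*r/3 + 2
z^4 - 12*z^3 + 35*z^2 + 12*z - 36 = (z - 6)^2*(z - 1)*(z + 1)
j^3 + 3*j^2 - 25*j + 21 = (j - 3)*(j - 1)*(j + 7)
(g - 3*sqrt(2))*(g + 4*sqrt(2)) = g^2 + sqrt(2)*g - 24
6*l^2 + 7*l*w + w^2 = (l + w)*(6*l + w)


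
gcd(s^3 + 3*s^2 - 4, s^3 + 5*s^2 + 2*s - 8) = s^2 + s - 2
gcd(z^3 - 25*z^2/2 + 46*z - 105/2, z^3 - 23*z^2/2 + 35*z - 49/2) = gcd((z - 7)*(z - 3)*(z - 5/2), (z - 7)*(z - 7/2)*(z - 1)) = z - 7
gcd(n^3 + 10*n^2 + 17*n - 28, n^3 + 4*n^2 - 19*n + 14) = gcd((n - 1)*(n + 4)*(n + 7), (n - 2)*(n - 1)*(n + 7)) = n^2 + 6*n - 7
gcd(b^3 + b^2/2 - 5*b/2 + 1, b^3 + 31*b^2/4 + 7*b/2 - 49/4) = b - 1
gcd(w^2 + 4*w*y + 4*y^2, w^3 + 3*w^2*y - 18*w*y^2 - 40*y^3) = w + 2*y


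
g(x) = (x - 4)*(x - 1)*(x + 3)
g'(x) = (x - 4)*(x - 1) + (x - 4)*(x + 3) + (x - 1)*(x + 3) = 3*x^2 - 4*x - 11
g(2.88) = -12.38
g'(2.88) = 2.36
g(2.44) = -12.22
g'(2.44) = -2.90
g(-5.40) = -144.38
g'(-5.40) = 98.08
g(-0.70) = 18.38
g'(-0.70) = -6.73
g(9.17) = 514.05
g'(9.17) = 204.59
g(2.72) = -12.59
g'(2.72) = 0.32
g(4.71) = 20.31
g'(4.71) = 36.71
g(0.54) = 5.63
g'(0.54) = -12.29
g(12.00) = 1320.00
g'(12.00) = 373.00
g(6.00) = 90.00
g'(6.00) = 73.00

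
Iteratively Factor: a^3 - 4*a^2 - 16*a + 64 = (a - 4)*(a^2 - 16) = (a - 4)*(a + 4)*(a - 4)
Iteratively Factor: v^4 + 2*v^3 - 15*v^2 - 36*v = (v + 3)*(v^3 - v^2 - 12*v) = v*(v + 3)*(v^2 - v - 12) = v*(v - 4)*(v + 3)*(v + 3)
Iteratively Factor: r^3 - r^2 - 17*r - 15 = (r + 1)*(r^2 - 2*r - 15) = (r + 1)*(r + 3)*(r - 5)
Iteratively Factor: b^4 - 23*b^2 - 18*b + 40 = (b - 5)*(b^3 + 5*b^2 + 2*b - 8) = (b - 5)*(b - 1)*(b^2 + 6*b + 8) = (b - 5)*(b - 1)*(b + 2)*(b + 4)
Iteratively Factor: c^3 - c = (c)*(c^2 - 1) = c*(c - 1)*(c + 1)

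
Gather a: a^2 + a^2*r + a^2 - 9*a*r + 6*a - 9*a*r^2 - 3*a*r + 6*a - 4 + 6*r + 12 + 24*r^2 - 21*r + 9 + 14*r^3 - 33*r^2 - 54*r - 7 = a^2*(r + 2) + a*(-9*r^2 - 12*r + 12) + 14*r^3 - 9*r^2 - 69*r + 10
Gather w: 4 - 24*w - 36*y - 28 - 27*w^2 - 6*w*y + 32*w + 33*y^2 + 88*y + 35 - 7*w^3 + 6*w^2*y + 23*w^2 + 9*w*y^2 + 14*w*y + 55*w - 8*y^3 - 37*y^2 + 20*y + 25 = -7*w^3 + w^2*(6*y - 4) + w*(9*y^2 + 8*y + 63) - 8*y^3 - 4*y^2 + 72*y + 36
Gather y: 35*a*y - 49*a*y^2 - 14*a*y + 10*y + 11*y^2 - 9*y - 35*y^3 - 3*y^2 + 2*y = -35*y^3 + y^2*(8 - 49*a) + y*(21*a + 3)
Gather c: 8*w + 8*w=16*w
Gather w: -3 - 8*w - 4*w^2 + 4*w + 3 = -4*w^2 - 4*w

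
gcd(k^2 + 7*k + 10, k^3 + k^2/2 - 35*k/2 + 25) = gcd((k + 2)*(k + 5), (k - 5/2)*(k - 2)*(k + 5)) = k + 5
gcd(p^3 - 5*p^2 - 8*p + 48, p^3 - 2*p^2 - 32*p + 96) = p^2 - 8*p + 16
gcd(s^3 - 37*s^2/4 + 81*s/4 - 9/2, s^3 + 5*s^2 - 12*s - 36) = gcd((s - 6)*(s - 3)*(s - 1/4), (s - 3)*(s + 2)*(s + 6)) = s - 3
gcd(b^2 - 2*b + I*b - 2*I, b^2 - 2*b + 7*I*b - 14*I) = b - 2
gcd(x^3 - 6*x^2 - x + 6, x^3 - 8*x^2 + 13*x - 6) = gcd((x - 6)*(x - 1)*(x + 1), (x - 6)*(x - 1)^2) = x^2 - 7*x + 6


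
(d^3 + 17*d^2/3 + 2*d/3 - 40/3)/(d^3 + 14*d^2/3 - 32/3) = (d + 5)/(d + 4)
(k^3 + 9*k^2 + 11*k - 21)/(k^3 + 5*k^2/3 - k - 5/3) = 3*(k^2 + 10*k + 21)/(3*k^2 + 8*k + 5)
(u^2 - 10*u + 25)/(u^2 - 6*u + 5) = (u - 5)/(u - 1)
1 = 1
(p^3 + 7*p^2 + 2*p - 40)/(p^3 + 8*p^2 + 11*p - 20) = (p - 2)/(p - 1)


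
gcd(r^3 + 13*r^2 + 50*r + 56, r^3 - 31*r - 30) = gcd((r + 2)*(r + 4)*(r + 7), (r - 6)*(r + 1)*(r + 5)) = 1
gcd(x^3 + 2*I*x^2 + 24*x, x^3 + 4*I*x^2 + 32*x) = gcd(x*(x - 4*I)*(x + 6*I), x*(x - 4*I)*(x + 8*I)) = x^2 - 4*I*x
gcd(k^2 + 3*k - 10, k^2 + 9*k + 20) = k + 5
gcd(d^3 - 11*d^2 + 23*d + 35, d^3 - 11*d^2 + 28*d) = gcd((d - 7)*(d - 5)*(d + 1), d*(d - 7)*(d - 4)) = d - 7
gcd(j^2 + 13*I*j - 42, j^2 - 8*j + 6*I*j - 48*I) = j + 6*I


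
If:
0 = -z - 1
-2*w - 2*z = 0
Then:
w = 1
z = -1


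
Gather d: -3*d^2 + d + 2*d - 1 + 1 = -3*d^2 + 3*d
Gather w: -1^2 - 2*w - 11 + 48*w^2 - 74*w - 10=48*w^2 - 76*w - 22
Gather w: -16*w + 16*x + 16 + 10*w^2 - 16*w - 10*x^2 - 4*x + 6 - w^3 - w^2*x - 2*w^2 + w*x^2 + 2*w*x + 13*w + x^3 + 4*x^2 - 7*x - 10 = -w^3 + w^2*(8 - x) + w*(x^2 + 2*x - 19) + x^3 - 6*x^2 + 5*x + 12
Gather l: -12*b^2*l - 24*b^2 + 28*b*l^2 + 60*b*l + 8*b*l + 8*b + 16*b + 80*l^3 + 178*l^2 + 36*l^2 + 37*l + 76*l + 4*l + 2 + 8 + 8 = -24*b^2 + 24*b + 80*l^3 + l^2*(28*b + 214) + l*(-12*b^2 + 68*b + 117) + 18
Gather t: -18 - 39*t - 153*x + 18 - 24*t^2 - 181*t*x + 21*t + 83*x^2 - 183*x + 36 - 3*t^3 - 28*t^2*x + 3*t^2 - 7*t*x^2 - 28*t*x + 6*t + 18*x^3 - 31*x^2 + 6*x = -3*t^3 + t^2*(-28*x - 21) + t*(-7*x^2 - 209*x - 12) + 18*x^3 + 52*x^2 - 330*x + 36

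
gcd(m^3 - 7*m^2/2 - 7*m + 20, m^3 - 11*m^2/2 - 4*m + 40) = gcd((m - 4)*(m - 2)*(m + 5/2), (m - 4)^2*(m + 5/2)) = m^2 - 3*m/2 - 10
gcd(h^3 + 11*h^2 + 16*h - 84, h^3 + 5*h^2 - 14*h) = h^2 + 5*h - 14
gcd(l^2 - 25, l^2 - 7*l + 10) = l - 5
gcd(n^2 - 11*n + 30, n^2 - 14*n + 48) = n - 6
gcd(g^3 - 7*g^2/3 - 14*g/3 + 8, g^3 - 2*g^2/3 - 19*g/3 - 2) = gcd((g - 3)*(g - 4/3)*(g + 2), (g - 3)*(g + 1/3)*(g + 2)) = g^2 - g - 6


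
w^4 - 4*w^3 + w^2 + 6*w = w*(w - 3)*(w - 2)*(w + 1)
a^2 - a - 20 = (a - 5)*(a + 4)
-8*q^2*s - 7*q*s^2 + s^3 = s*(-8*q + s)*(q + s)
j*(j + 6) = j^2 + 6*j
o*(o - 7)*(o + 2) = o^3 - 5*o^2 - 14*o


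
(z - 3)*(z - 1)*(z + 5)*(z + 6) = z^4 + 7*z^3 - 11*z^2 - 87*z + 90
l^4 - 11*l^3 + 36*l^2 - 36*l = l*(l - 6)*(l - 3)*(l - 2)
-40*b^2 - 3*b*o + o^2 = (-8*b + o)*(5*b + o)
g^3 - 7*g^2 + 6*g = g*(g - 6)*(g - 1)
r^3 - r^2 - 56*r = r*(r - 8)*(r + 7)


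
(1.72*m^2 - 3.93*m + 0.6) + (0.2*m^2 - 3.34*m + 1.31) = 1.92*m^2 - 7.27*m + 1.91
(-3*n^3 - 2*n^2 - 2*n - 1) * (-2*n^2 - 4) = 6*n^5 + 4*n^4 + 16*n^3 + 10*n^2 + 8*n + 4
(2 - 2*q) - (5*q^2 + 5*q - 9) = -5*q^2 - 7*q + 11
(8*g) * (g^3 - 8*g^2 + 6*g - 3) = 8*g^4 - 64*g^3 + 48*g^2 - 24*g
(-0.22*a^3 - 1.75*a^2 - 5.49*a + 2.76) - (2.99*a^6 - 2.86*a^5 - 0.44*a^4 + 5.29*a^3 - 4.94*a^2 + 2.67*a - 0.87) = -2.99*a^6 + 2.86*a^5 + 0.44*a^4 - 5.51*a^3 + 3.19*a^2 - 8.16*a + 3.63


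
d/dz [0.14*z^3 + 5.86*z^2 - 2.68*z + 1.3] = 0.42*z^2 + 11.72*z - 2.68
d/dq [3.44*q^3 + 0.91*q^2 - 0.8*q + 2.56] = 10.32*q^2 + 1.82*q - 0.8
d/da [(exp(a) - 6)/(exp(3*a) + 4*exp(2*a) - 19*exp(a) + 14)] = (-(exp(a) - 6)*(3*exp(2*a) + 8*exp(a) - 19) + exp(3*a) + 4*exp(2*a) - 19*exp(a) + 14)*exp(a)/(exp(3*a) + 4*exp(2*a) - 19*exp(a) + 14)^2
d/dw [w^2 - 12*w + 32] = 2*w - 12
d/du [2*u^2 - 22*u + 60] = 4*u - 22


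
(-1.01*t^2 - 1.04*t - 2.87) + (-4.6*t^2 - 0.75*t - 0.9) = -5.61*t^2 - 1.79*t - 3.77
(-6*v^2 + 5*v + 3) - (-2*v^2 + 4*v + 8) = -4*v^2 + v - 5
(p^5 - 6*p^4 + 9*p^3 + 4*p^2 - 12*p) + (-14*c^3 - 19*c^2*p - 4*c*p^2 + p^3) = -14*c^3 - 19*c^2*p - 4*c*p^2 + p^5 - 6*p^4 + 10*p^3 + 4*p^2 - 12*p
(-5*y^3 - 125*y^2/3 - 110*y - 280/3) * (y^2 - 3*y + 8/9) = -5*y^5 - 80*y^4/3 + 95*y^3/9 + 5390*y^2/27 + 1640*y/9 - 2240/27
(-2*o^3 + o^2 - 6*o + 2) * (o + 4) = -2*o^4 - 7*o^3 - 2*o^2 - 22*o + 8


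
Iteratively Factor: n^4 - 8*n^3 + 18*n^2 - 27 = (n - 3)*(n^3 - 5*n^2 + 3*n + 9) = (n - 3)^2*(n^2 - 2*n - 3) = (n - 3)^3*(n + 1)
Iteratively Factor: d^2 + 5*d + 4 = (d + 1)*(d + 4)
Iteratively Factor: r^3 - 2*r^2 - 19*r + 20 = (r - 1)*(r^2 - r - 20) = (r - 5)*(r - 1)*(r + 4)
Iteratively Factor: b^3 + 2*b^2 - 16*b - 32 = (b + 4)*(b^2 - 2*b - 8) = (b + 2)*(b + 4)*(b - 4)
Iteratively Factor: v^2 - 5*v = (v)*(v - 5)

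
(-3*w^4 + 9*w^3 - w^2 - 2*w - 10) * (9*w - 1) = -27*w^5 + 84*w^4 - 18*w^3 - 17*w^2 - 88*w + 10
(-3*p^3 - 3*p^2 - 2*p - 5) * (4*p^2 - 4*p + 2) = -12*p^5 - 2*p^3 - 18*p^2 + 16*p - 10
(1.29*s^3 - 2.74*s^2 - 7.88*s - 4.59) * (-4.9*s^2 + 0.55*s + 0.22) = -6.321*s^5 + 14.1355*s^4 + 37.3888*s^3 + 17.5542*s^2 - 4.2581*s - 1.0098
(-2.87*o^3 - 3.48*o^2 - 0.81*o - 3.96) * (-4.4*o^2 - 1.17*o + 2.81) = 12.628*o^5 + 18.6699*o^4 - 0.4291*o^3 + 8.5929*o^2 + 2.3571*o - 11.1276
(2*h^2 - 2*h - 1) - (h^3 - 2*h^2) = -h^3 + 4*h^2 - 2*h - 1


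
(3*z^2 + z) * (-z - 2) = -3*z^3 - 7*z^2 - 2*z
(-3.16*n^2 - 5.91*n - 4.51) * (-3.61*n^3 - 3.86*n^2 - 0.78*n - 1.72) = 11.4076*n^5 + 33.5327*n^4 + 41.5585*n^3 + 27.4536*n^2 + 13.683*n + 7.7572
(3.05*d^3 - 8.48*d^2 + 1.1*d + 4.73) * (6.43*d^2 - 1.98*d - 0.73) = 19.6115*d^5 - 60.5654*d^4 + 21.6369*d^3 + 34.4263*d^2 - 10.1684*d - 3.4529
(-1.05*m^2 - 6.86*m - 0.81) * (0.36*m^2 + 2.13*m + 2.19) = -0.378*m^4 - 4.7061*m^3 - 17.2029*m^2 - 16.7487*m - 1.7739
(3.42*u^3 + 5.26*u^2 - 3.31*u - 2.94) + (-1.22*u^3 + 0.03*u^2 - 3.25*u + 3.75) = 2.2*u^3 + 5.29*u^2 - 6.56*u + 0.81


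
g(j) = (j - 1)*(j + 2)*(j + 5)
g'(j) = (j - 1)*(j + 2) + (j - 1)*(j + 5) + (j + 2)*(j + 5) = 3*j^2 + 12*j + 3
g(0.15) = -9.41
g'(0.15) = 4.87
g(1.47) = 10.55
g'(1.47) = 27.12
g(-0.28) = -10.39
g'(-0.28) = -0.12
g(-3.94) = 10.16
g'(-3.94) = 2.29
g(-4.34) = 8.25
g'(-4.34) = 7.43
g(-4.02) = 9.94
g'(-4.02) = 3.24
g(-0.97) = -8.18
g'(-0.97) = -5.82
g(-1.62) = -3.37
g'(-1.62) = -8.57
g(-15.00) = -2080.00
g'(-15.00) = 498.00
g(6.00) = 440.00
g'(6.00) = 183.00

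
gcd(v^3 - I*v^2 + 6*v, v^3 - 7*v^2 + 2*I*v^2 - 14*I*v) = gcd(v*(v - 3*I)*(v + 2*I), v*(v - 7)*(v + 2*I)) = v^2 + 2*I*v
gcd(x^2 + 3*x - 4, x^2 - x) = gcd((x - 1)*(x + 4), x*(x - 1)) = x - 1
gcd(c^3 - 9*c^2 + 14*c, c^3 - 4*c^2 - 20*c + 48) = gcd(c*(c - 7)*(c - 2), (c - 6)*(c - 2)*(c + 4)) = c - 2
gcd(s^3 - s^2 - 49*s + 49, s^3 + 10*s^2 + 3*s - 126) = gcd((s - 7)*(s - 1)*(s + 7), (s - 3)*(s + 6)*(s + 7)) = s + 7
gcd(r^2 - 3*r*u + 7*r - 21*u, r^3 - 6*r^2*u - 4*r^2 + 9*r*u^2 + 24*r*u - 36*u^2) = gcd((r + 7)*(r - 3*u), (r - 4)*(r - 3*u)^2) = r - 3*u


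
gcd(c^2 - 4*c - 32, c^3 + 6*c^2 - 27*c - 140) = c + 4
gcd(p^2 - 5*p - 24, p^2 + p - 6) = p + 3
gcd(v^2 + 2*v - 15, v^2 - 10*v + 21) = v - 3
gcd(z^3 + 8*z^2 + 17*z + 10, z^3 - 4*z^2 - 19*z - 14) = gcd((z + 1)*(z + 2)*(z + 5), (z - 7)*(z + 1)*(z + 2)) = z^2 + 3*z + 2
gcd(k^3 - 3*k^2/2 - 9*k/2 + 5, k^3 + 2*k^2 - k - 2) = k^2 + k - 2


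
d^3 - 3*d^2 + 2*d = d*(d - 2)*(d - 1)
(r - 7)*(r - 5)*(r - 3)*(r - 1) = r^4 - 16*r^3 + 86*r^2 - 176*r + 105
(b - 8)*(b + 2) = b^2 - 6*b - 16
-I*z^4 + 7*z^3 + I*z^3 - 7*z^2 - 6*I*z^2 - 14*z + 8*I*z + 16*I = (z - 2)*(z - I)*(z + 8*I)*(-I*z - I)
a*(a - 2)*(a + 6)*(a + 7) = a^4 + 11*a^3 + 16*a^2 - 84*a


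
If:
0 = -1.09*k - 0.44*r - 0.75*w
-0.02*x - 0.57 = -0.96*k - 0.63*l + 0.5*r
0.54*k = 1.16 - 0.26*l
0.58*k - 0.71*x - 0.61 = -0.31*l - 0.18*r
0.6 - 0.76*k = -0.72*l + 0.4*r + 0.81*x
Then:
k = 0.15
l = 4.14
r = 4.29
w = -2.74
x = 2.16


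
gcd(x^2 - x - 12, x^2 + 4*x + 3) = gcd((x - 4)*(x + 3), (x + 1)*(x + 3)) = x + 3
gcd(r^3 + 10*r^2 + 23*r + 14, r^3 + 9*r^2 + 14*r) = r^2 + 9*r + 14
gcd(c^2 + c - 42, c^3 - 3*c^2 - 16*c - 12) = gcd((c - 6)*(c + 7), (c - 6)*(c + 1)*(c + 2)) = c - 6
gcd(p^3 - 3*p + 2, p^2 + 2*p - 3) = p - 1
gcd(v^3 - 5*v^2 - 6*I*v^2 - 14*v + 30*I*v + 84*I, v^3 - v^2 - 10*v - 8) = v + 2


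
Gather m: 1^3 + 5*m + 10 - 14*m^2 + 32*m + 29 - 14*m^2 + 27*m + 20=-28*m^2 + 64*m + 60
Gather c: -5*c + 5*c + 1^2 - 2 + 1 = 0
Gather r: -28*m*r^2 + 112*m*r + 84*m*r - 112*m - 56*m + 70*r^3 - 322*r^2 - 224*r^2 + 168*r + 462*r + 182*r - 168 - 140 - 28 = -168*m + 70*r^3 + r^2*(-28*m - 546) + r*(196*m + 812) - 336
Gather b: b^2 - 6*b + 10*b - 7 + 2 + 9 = b^2 + 4*b + 4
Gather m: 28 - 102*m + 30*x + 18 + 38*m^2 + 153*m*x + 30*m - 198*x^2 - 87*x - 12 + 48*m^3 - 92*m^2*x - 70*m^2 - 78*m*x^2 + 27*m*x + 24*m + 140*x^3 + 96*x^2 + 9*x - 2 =48*m^3 + m^2*(-92*x - 32) + m*(-78*x^2 + 180*x - 48) + 140*x^3 - 102*x^2 - 48*x + 32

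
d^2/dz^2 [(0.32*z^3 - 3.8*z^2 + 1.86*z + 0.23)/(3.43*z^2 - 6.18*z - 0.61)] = (3.5527136788005e-15*z^5 - 91.5526040000001*z^3 - 24.2308620000001*z^2 - 5.18791199999998*z + 1.679346)/(40.353607*z^6 - 218.121246*z^5 + 371.470029*z^4 - 158.446548*z^3 - 66.063183*z^2 - 6.898734*z - 0.226981)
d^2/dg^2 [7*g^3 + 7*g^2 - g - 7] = 42*g + 14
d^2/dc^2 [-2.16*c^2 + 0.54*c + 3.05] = -4.32000000000000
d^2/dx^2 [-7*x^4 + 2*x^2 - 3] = 4 - 84*x^2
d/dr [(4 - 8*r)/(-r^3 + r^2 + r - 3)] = 4*(-4*r^3 + 5*r^2 - 2*r + 5)/(r^6 - 2*r^5 - r^4 + 8*r^3 - 5*r^2 - 6*r + 9)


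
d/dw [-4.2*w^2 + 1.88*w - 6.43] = 1.88 - 8.4*w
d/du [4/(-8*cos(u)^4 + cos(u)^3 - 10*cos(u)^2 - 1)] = 4*(-32*cos(u)^2 + 3*cos(u) - 20)*sin(u)*cos(u)/(8*cos(u)^4 - cos(u)^3 + 10*cos(u)^2 + 1)^2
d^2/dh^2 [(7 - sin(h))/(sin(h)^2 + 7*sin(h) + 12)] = (sin(h)^5 - 35*sin(h)^4 - 221*sin(h)^3 - 49*sin(h)^2 + 1098*sin(h) + 686)/(sin(h)^2 + 7*sin(h) + 12)^3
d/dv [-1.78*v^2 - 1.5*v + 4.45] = -3.56*v - 1.5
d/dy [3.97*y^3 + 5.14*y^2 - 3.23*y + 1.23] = 11.91*y^2 + 10.28*y - 3.23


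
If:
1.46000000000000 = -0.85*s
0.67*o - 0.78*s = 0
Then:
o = -2.00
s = -1.72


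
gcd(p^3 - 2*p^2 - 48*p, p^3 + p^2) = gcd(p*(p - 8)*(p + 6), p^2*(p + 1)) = p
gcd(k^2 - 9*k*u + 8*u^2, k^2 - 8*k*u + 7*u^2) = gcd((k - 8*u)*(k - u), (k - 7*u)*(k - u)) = -k + u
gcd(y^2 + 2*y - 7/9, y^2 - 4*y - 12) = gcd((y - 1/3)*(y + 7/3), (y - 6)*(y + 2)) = 1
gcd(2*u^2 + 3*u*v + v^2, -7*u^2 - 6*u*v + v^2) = u + v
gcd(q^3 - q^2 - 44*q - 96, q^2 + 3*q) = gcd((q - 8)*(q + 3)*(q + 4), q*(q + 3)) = q + 3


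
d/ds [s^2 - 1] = 2*s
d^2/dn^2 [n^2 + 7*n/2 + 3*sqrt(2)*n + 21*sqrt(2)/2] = 2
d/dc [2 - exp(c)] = -exp(c)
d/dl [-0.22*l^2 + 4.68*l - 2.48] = 4.68 - 0.44*l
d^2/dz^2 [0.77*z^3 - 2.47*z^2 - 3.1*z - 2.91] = 4.62*z - 4.94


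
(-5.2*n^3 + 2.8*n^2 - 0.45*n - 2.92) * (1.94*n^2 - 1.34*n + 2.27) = -10.088*n^5 + 12.4*n^4 - 16.429*n^3 + 1.2942*n^2 + 2.8913*n - 6.6284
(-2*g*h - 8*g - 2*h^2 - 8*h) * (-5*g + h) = 10*g^2*h + 40*g^2 + 8*g*h^2 + 32*g*h - 2*h^3 - 8*h^2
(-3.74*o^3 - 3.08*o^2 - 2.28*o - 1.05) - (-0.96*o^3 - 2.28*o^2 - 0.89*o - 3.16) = -2.78*o^3 - 0.8*o^2 - 1.39*o + 2.11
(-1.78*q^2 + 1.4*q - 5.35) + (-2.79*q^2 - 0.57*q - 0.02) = -4.57*q^2 + 0.83*q - 5.37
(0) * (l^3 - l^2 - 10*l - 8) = 0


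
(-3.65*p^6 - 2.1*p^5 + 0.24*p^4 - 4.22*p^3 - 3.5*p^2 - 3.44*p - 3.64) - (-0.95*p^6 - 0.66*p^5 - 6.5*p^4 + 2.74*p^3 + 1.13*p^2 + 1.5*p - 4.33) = -2.7*p^6 - 1.44*p^5 + 6.74*p^4 - 6.96*p^3 - 4.63*p^2 - 4.94*p + 0.69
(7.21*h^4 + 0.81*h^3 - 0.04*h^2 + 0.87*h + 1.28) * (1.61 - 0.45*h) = -3.2445*h^5 + 11.2436*h^4 + 1.3221*h^3 - 0.4559*h^2 + 0.8247*h + 2.0608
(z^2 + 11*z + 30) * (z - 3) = z^3 + 8*z^2 - 3*z - 90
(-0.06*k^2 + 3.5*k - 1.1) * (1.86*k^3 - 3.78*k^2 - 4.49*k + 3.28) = -0.1116*k^5 + 6.7368*k^4 - 15.0066*k^3 - 11.7538*k^2 + 16.419*k - 3.608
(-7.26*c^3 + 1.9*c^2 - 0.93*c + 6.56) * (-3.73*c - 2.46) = 27.0798*c^4 + 10.7726*c^3 - 1.2051*c^2 - 22.181*c - 16.1376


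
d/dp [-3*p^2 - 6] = -6*p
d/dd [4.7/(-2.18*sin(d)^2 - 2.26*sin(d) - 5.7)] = (20.492*sin(d) + 10.622)*cos(d)/(2.18*sin(d)^2 + 2.26*sin(d) + 5.7)^2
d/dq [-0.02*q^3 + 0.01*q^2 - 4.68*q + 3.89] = -0.06*q^2 + 0.02*q - 4.68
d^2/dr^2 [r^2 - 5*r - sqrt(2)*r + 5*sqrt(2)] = 2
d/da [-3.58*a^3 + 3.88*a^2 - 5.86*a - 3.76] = -10.74*a^2 + 7.76*a - 5.86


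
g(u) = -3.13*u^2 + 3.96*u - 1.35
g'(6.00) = -33.60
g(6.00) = -90.27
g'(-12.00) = 79.08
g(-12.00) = -499.59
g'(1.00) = -2.30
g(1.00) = -0.52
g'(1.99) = -8.50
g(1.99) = -5.86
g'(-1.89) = 15.79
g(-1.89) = -20.02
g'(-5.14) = 36.14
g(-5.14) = -104.40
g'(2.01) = -8.62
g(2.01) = -6.04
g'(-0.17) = 5.02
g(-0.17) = -2.11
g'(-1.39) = 12.66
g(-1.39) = -12.90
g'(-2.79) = 21.43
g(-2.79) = -36.76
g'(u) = 3.96 - 6.26*u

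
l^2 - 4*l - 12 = (l - 6)*(l + 2)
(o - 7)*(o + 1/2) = o^2 - 13*o/2 - 7/2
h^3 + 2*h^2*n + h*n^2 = h*(h + n)^2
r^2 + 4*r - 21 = (r - 3)*(r + 7)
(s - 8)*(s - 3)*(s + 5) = s^3 - 6*s^2 - 31*s + 120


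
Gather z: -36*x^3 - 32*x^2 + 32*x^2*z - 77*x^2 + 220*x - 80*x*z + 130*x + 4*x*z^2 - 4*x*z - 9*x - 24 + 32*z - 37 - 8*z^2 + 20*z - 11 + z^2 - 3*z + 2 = -36*x^3 - 109*x^2 + 341*x + z^2*(4*x - 7) + z*(32*x^2 - 84*x + 49) - 70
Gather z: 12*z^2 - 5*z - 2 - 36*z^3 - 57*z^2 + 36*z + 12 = -36*z^3 - 45*z^2 + 31*z + 10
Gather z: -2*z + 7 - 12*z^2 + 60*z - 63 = -12*z^2 + 58*z - 56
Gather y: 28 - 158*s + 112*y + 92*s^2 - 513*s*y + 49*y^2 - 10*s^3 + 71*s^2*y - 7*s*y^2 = -10*s^3 + 92*s^2 - 158*s + y^2*(49 - 7*s) + y*(71*s^2 - 513*s + 112) + 28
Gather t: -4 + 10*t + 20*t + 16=30*t + 12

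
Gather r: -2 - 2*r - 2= -2*r - 4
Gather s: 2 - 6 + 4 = 0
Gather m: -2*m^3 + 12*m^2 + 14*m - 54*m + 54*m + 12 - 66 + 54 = -2*m^3 + 12*m^2 + 14*m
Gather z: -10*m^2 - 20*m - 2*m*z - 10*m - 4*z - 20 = -10*m^2 - 30*m + z*(-2*m - 4) - 20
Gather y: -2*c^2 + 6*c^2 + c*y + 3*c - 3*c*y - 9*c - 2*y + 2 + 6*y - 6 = 4*c^2 - 6*c + y*(4 - 2*c) - 4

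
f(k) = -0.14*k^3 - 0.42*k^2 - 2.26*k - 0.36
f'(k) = -0.42*k^2 - 0.84*k - 2.26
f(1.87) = -6.97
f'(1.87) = -5.30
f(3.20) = -16.48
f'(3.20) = -9.25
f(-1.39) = 2.35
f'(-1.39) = -1.90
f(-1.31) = 2.19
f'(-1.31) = -1.88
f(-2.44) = 4.69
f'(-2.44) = -2.71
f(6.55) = -72.52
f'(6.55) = -25.78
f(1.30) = -4.32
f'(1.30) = -4.06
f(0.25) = -0.95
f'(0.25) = -2.50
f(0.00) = -0.36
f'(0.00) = -2.26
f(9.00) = -156.78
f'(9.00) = -43.84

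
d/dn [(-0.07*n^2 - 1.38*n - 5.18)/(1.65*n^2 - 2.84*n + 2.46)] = (2.4758*n^2 + 16.7496*n - 18.106)/(2.7225*n^4 - 9.372*n^3 + 16.1836*n^2 - 13.9728*n + 6.0516)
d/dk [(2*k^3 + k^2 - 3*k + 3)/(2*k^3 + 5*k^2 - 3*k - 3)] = 2*(4*k^4 - 12*k^2 - 18*k + 9)/(4*k^6 + 20*k^5 + 13*k^4 - 42*k^3 - 21*k^2 + 18*k + 9)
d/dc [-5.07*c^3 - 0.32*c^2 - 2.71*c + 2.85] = -15.21*c^2 - 0.64*c - 2.71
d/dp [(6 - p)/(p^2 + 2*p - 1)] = (-p^2 - 2*p + 2*(p - 6)*(p + 1) + 1)/(p^2 + 2*p - 1)^2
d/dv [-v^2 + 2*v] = 2 - 2*v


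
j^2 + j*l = j*(j + l)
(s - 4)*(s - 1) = s^2 - 5*s + 4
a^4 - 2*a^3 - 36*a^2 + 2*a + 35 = (a - 7)*(a - 1)*(a + 1)*(a + 5)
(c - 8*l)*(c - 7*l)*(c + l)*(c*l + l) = c^4*l - 14*c^3*l^2 + c^3*l + 41*c^2*l^3 - 14*c^2*l^2 + 56*c*l^4 + 41*c*l^3 + 56*l^4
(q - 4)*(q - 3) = q^2 - 7*q + 12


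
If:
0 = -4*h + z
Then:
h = z/4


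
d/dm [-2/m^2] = 4/m^3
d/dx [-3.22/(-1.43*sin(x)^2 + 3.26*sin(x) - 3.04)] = (10.4972 - 9.2092*sin(x))*cos(x)/(1.43*sin(x)^2 - 3.26*sin(x) + 3.04)^2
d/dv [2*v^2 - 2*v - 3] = 4*v - 2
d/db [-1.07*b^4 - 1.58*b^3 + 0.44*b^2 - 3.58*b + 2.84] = -4.28*b^3 - 4.74*b^2 + 0.88*b - 3.58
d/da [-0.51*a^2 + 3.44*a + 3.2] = 3.44 - 1.02*a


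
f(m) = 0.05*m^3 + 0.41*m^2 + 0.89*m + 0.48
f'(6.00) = 11.21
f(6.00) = 31.38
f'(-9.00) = 5.66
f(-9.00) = -10.77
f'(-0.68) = 0.40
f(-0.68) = 0.05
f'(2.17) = 3.38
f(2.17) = 4.85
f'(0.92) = 1.77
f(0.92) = 1.68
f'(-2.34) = -0.21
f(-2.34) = 0.00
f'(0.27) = 1.12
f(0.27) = 0.75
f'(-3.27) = -0.19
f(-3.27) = 0.21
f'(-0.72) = 0.38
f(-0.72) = 0.03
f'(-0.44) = 0.56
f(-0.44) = 0.16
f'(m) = 0.15*m^2 + 0.82*m + 0.89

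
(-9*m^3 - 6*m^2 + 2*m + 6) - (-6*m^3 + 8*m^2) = -3*m^3 - 14*m^2 + 2*m + 6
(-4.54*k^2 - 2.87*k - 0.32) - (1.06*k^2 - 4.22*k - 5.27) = -5.6*k^2 + 1.35*k + 4.95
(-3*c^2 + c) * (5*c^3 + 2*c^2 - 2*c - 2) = -15*c^5 - c^4 + 8*c^3 + 4*c^2 - 2*c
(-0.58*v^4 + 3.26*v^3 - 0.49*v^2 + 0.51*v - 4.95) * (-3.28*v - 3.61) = 1.9024*v^5 - 8.599*v^4 - 10.1614*v^3 + 0.0961000000000001*v^2 + 14.3949*v + 17.8695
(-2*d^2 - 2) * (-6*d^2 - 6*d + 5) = 12*d^4 + 12*d^3 + 2*d^2 + 12*d - 10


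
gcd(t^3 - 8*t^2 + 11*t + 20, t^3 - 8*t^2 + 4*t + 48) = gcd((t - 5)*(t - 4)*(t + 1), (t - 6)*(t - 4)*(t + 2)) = t - 4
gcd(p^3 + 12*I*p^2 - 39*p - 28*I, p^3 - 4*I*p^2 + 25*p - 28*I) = p + 4*I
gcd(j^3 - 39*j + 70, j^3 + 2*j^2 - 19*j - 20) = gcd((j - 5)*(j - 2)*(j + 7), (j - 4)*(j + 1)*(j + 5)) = 1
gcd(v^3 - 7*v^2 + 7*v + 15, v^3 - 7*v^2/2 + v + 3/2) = v - 3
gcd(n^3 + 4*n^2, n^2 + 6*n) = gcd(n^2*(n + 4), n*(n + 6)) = n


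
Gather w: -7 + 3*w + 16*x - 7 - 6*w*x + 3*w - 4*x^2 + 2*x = w*(6 - 6*x) - 4*x^2 + 18*x - 14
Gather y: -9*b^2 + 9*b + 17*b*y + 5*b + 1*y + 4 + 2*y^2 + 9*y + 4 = -9*b^2 + 14*b + 2*y^2 + y*(17*b + 10) + 8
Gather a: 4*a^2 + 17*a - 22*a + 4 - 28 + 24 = 4*a^2 - 5*a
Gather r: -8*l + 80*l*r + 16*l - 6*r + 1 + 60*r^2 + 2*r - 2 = 8*l + 60*r^2 + r*(80*l - 4) - 1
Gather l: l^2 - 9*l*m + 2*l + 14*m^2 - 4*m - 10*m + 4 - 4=l^2 + l*(2 - 9*m) + 14*m^2 - 14*m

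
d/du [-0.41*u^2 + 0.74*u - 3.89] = 0.74 - 0.82*u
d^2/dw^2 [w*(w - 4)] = 2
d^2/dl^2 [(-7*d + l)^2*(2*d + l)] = -24*d + 6*l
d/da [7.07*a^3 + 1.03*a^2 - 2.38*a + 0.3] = 21.21*a^2 + 2.06*a - 2.38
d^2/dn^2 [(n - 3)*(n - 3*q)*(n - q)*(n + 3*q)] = 12*n^2 - 6*n*q - 18*n - 18*q^2 + 6*q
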